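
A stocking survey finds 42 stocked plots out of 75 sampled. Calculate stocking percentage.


Formula: Stocking % = stocked plots / total plots * 100
Stocking = 42 / 75 * 100
Stocking = 0.56 * 100 = 56.0%

56.0


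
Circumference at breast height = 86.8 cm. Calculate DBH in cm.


Formula: DBH = C / pi
DBH = 86.8 / pi
pi = 3.14159...
DBH = 27.6 cm

27.6


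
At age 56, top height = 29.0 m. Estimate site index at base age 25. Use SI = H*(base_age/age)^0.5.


Formula: SI = H_dom * (base_age / age)^0.5
Age ratio = 25 / 56 = 0.44643
sqrt(age_ratio) = 0.66815
SI = 29.0 * 0.66815 = 19.4 m

19.4


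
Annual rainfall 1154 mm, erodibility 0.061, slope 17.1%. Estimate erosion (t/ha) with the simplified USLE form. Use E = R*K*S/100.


Formula: E = R * K * S / 100  (simplified USLE)
R * K = 1154 * 0.061 = 70.394
E = 70.394 * 17.1 / 100 = 12.04 t/ha

12.04


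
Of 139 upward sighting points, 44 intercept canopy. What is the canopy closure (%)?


Formula: Canopy closure = covered points / total points * 100
Closure = 44 / 139 * 100
Closure = 0.3165 * 100 = 31.7%

31.7


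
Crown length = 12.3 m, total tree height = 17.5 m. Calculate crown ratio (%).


Formula: Crown Ratio = (Crown Length / Total Height) * 100
CR = (12.3 m / 17.5 m) * 100
CR = 0.7029 * 100 = 70.3%

70.3


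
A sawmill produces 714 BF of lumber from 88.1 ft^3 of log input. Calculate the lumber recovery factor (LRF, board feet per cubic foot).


Formula: LRF = Lumber Output (BF) / Log Input (ft^3)
LRF = 714 BF / 88.1 ft^3
LRF = 8.1 BF/ft^3

8.1


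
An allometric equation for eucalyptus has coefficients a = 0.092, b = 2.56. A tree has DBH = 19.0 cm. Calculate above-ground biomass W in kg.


Formula: W = a * DBH^b  (allometric power law)
DBH^b = 19.0^2.56 = 1877.6266
W = 0.092 * 1877.6266 = 172.7 kg

172.7


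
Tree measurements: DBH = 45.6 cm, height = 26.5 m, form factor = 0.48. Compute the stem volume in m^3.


Formula: V = pi * (DBH/200)^2 * H * ff
Radius = DBH/200 = 45.6/200 = 0.228 m
Radius^2 = 0.228^2 = 0.051984 m^2
V = pi * 0.051984 * 26.5 * 0.48
V = 2.077 m^3

2.077


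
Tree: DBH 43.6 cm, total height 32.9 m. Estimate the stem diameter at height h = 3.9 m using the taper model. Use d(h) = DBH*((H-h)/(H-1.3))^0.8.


Taper: d(h) = DBH * ((H - h) / (H - 1.3))^0.8
Numerator = H - h = 32.9 - 3.9 = 29.0 m
Denominator = H - 1.3 = 32.9 - 1.3 = 31.6 m
Ratio = 29.0 / 31.6 = 0.91772
d = 43.6 * 0.91772^0.8 = 40.7 cm

40.7


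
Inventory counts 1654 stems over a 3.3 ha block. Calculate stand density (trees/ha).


Formula: Stand Density = N_trees / Area_ha
Density = 1654 trees / 3.3 ha
Density = 501 trees/ha

501


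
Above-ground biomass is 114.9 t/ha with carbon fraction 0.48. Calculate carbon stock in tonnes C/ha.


Formula: Carbon Stock = Biomass * Carbon Fraction
C = 114.9 t/ha * 0.48
C = 55.2 t C/ha

55.2


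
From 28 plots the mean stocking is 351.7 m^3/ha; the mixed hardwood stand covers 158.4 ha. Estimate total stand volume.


Formula: Total Volume = Mean Volume per ha * Total Area
Total Volume = 351.7 m^3/ha * 158.4 ha
Total Volume = 55709 m^3

55709


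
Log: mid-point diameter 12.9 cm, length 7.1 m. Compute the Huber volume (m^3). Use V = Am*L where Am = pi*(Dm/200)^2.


Huber: V = Am * L,  Am = pi*(Dm/200)^2
Am = pi*(12.9/200)^2 = 0.01307 m^2
V = 0.01307*7.1 = 0.0928 m^3

0.0928


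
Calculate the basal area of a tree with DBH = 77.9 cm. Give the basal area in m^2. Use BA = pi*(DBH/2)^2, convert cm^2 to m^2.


Formula: BA = pi * (DBH/2)^2 / 10000  (cm^2 to m^2)
Radius = DBH/2 = 77.9/2 = 38.95 cm
BA = pi * 38.95^2 / 10000
   = 4766.1181 cm^2 / 10000
   = 0.4766 m^2

0.4766


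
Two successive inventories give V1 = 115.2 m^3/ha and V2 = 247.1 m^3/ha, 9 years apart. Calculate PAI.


Formula: PAI = (V_T2 - V_T1) / (T2 - T1)
Volume increment = 247.1 - 115.2 = 131.9 m^3/ha
PAI = 131.9 / 9 = 14.66 m^3/ha/year

14.66


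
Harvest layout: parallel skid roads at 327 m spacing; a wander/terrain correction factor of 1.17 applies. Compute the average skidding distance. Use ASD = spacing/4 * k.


Formula: ASD = (spacing / 4) * correction
Uncorrected distance = spacing / 4 = 327 / 4 = 81.75 m
ASD = 81.75 * 1.17 = 96 m

96


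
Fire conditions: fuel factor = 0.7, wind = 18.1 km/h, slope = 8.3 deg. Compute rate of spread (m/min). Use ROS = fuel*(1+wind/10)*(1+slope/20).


Formula: ROS = fuel * (1 + wind/10) * (1 + slope/20)
Wind factor = 1 + 18.1/10 = 2.81
Slope factor = 1 + 8.3/20 = 1.415
ROS = 0.7 * 2.81 * 1.415 = 2.78 m/min

2.78


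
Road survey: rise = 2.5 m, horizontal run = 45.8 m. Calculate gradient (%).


Formula: Gradient = rise / run * 100
Gradient = 2.5 / 45.8 * 100 = 5.5%

5.5


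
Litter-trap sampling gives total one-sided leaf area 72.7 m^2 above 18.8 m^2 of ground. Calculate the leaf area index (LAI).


Formula: LAI = total leaf area / ground area  (dimensionless)
LAI = 72.7 m^2 / 18.8 m^2
LAI = 3.87

3.87


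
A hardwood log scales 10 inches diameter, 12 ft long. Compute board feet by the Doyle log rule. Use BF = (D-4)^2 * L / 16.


Doyle: BF = (D - 4)^2 * L / 16
Adjusted diameter = 10 - 4 = 6 in
(D-4)^2 = 6^2 = 36
BF = 36 * 12 / 16 = 27 BF

27


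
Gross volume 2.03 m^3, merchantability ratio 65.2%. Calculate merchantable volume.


Formula: MV = V_total * (merchantable_pct / 100)
Merchantable fraction = 65.2% / 100 = 0.652
MV = 2.03 m^3 * 0.652 = 1.324 m^3

1.324


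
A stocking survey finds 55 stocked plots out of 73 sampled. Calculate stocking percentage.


Formula: Stocking % = stocked plots / total plots * 100
Stocking = 55 / 73 * 100
Stocking = 0.7534 * 100 = 75.3%

75.3


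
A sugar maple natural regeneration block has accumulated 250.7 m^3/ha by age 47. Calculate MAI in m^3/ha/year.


Formula: MAI = Total Volume / Stand Age
MAI = 250.7 m^3/ha / 47 years
MAI = 5.33 m^3/ha/year

5.33


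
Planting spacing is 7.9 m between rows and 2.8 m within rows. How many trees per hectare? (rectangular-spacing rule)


Formula: TPH = 10000 m^2/ha / (spacing_x * spacing_y)
Area per tree = 7.9 m * 2.8 m = 22.12 m^2
TPH = 10000 / 22.12 = 452 trees/ha

452


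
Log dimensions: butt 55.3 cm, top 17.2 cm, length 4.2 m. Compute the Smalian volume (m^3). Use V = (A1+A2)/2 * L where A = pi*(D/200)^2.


Smalian: V = (A1 + A2)/2 * L,  A = pi*(D/200)^2
A1 = pi*(55.3/200)^2 = 0.240182 m^2
A2 = pi*(17.2/200)^2 = 0.023235 m^2
V = (0.240182+0.023235)/2*4.2 = 0.5532 m^3

0.5532


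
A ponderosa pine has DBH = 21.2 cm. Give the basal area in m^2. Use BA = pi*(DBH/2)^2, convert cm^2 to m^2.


Formula: BA = pi * (DBH/2)^2 / 10000  (cm^2 to m^2)
Radius = DBH/2 = 21.2/2 = 10.6 cm
BA = pi * 10.6^2 / 10000
   = 352.9894 cm^2 / 10000
   = 0.0353 m^2

0.0353


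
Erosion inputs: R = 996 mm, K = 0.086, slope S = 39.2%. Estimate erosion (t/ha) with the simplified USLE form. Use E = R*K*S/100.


Formula: E = R * K * S / 100  (simplified USLE)
R * K = 996 * 0.086 = 85.656
E = 85.656 * 39.2 / 100 = 33.58 t/ha

33.58


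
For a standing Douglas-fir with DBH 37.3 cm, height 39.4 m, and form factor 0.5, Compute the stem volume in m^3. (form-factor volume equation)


Formula: V = pi * (DBH/200)^2 * H * ff
Radius = DBH/200 = 37.3/200 = 0.1865 m
Radius^2 = 0.1865^2 = 0.03478225 m^2
V = pi * 0.03478225 * 39.4 * 0.5
V = 2.153 m^3

2.153


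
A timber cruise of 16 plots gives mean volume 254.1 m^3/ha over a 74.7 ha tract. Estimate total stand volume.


Formula: Total Volume = Mean Volume per ha * Total Area
Total Volume = 254.1 m^3/ha * 74.7 ha
Total Volume = 18981 m^3

18981


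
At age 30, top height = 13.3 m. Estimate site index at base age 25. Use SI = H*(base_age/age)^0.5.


Formula: SI = H_dom * (base_age / age)^0.5
Age ratio = 25 / 30 = 0.83333
sqrt(age_ratio) = 0.91287
SI = 13.3 * 0.91287 = 12.1 m

12.1


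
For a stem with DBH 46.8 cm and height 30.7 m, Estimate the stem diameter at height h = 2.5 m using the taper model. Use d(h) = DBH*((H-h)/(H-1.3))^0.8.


Taper: d(h) = DBH * ((H - h) / (H - 1.3))^0.8
Numerator = H - h = 30.7 - 2.5 = 28.2 m
Denominator = H - 1.3 = 30.7 - 1.3 = 29.4 m
Ratio = 28.2 / 29.4 = 0.95918
d = 46.8 * 0.95918^0.8 = 45.3 cm

45.3


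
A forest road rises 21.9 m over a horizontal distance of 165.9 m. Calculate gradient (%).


Formula: Gradient = rise / run * 100
Gradient = 21.9 / 165.9 * 100 = 13.2%

13.2


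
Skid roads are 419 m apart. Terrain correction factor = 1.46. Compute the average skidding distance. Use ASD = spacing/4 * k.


Formula: ASD = (spacing / 4) * correction
Uncorrected distance = spacing / 4 = 419 / 4 = 104.75 m
ASD = 104.75 * 1.46 = 153 m

153


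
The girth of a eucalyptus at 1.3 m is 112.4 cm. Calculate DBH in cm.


Formula: DBH = C / pi
DBH = 112.4 / pi
pi = 3.14159...
DBH = 35.8 cm

35.8


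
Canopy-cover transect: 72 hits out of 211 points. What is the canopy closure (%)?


Formula: Canopy closure = covered points / total points * 100
Closure = 72 / 211 * 100
Closure = 0.3412 * 100 = 34.1%

34.1


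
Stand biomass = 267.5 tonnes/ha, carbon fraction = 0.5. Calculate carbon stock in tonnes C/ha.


Formula: Carbon Stock = Biomass * Carbon Fraction
C = 267.5 t/ha * 0.5
C = 133.8 t C/ha

133.8


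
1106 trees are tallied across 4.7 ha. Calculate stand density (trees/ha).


Formula: Stand Density = N_trees / Area_ha
Density = 1106 trees / 4.7 ha
Density = 235 trees/ha

235


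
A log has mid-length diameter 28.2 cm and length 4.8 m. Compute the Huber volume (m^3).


Huber: V = Am * L,  Am = pi*(Dm/200)^2
Am = pi*(28.2/200)^2 = 0.062458 m^2
V = 0.062458*4.8 = 0.2998 m^3

0.2998


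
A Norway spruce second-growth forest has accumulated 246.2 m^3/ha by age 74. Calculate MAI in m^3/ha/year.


Formula: MAI = Total Volume / Stand Age
MAI = 246.2 m^3/ha / 74 years
MAI = 3.33 m^3/ha/year

3.33


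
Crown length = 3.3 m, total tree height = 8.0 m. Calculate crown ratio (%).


Formula: Crown Ratio = (Crown Length / Total Height) * 100
CR = (3.3 m / 8.0 m) * 100
CR = 0.4125 * 100 = 41.3%

41.3


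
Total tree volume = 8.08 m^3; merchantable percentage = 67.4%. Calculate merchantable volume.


Formula: MV = V_total * (merchantable_pct / 100)
Merchantable fraction = 67.4% / 100 = 0.674
MV = 8.08 m^3 * 0.674 = 5.446 m^3

5.446


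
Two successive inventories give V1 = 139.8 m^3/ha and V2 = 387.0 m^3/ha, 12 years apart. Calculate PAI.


Formula: PAI = (V_T2 - V_T1) / (T2 - T1)
Volume increment = 387.0 - 139.8 = 247.2 m^3/ha
PAI = 247.2 / 12 = 20.6 m^3/ha/year

20.6


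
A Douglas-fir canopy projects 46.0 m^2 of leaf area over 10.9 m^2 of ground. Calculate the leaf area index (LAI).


Formula: LAI = total leaf area / ground area  (dimensionless)
LAI = 46.0 m^2 / 10.9 m^2
LAI = 4.22

4.22


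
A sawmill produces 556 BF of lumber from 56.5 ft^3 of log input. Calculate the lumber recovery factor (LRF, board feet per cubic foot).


Formula: LRF = Lumber Output (BF) / Log Input (ft^3)
LRF = 556 BF / 56.5 ft^3
LRF = 9.84 BF/ft^3

9.84


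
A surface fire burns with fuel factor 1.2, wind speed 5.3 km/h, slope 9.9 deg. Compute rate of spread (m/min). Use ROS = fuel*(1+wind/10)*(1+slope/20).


Formula: ROS = fuel * (1 + wind/10) * (1 + slope/20)
Wind factor = 1 + 5.3/10 = 1.53
Slope factor = 1 + 9.9/20 = 1.495
ROS = 1.2 * 1.53 * 1.495 = 2.74 m/min

2.74


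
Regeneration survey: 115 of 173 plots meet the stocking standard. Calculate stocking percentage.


Formula: Stocking % = stocked plots / total plots * 100
Stocking = 115 / 173 * 100
Stocking = 0.6647 * 100 = 66.5%

66.5


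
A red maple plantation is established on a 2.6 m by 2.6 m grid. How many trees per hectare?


Formula: TPH = 10000 m^2/ha / (spacing_x * spacing_y)
Area per tree = 2.6 m * 2.6 m = 6.76 m^2
TPH = 10000 / 6.76 = 1479 trees/ha

1479


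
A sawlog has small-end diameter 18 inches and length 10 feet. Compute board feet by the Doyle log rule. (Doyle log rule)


Doyle: BF = (D - 4)^2 * L / 16
Adjusted diameter = 18 - 4 = 14 in
(D-4)^2 = 14^2 = 196
BF = 196 * 10 / 16 = 123 BF

123


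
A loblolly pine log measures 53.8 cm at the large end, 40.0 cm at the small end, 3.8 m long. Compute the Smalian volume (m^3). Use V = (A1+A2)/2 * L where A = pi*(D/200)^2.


Smalian: V = (A1 + A2)/2 * L,  A = pi*(D/200)^2
A1 = pi*(53.8/200)^2 = 0.227329 m^2
A2 = pi*(40.0/200)^2 = 0.125664 m^2
V = (0.227329+0.125664)/2*3.8 = 0.6707 m^3

0.6707


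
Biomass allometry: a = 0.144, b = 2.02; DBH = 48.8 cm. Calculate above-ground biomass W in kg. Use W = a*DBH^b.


Formula: W = a * DBH^b  (allometric power law)
DBH^b = 48.8^2.02 = 2573.997
W = 0.144 * 2573.997 = 370.7 kg

370.7


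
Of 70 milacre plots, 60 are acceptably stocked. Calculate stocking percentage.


Formula: Stocking % = stocked plots / total plots * 100
Stocking = 60 / 70 * 100
Stocking = 0.8571 * 100 = 85.7%

85.7


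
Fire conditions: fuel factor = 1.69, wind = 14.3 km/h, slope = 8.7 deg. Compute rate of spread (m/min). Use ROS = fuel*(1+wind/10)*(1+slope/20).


Formula: ROS = fuel * (1 + wind/10) * (1 + slope/20)
Wind factor = 1 + 14.3/10 = 2.43
Slope factor = 1 + 8.7/20 = 1.435
ROS = 1.69 * 2.43 * 1.435 = 5.89 m/min

5.89


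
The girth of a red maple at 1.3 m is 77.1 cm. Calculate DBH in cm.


Formula: DBH = C / pi
DBH = 77.1 / pi
pi = 3.14159...
DBH = 24.5 cm

24.5


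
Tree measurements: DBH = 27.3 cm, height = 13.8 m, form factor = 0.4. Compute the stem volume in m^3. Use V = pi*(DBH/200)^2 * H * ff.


Formula: V = pi * (DBH/200)^2 * H * ff
Radius = DBH/200 = 27.3/200 = 0.1365 m
Radius^2 = 0.1365^2 = 0.01863225 m^2
V = pi * 0.01863225 * 13.8 * 0.4
V = 0.323 m^3

0.323


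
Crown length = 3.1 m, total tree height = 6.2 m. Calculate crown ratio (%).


Formula: Crown Ratio = (Crown Length / Total Height) * 100
CR = (3.1 m / 6.2 m) * 100
CR = 0.5 * 100 = 50.0%

50.0


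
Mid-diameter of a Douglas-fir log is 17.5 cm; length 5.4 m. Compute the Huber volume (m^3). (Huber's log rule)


Huber: V = Am * L,  Am = pi*(Dm/200)^2
Am = pi*(17.5/200)^2 = 0.024053 m^2
V = 0.024053*5.4 = 0.1299 m^3

0.1299


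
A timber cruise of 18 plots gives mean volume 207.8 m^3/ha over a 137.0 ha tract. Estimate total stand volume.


Formula: Total Volume = Mean Volume per ha * Total Area
Total Volume = 207.8 m^3/ha * 137.0 ha
Total Volume = 28469 m^3

28469


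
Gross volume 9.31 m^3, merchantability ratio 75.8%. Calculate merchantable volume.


Formula: MV = V_total * (merchantable_pct / 100)
Merchantable fraction = 75.8% / 100 = 0.758
MV = 9.31 m^3 * 0.758 = 7.057 m^3

7.057


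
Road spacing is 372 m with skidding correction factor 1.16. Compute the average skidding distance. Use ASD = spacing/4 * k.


Formula: ASD = (spacing / 4) * correction
Uncorrected distance = spacing / 4 = 372 / 4 = 93 m
ASD = 93 * 1.16 = 108 m

108


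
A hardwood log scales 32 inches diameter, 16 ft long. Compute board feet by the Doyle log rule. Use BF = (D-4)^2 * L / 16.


Doyle: BF = (D - 4)^2 * L / 16
Adjusted diameter = 32 - 4 = 28 in
(D-4)^2 = 28^2 = 784
BF = 784 * 16 / 16 = 784 BF

784


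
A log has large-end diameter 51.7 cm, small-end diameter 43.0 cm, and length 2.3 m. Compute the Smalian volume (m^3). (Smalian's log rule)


Smalian: V = (A1 + A2)/2 * L,  A = pi*(D/200)^2
A1 = pi*(51.7/200)^2 = 0.209928 m^2
A2 = pi*(43.0/200)^2 = 0.14522 m^2
V = (0.209928+0.14522)/2*2.3 = 0.4084 m^3

0.4084


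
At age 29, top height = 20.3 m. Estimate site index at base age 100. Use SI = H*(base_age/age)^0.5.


Formula: SI = H_dom * (base_age / age)^0.5
Age ratio = 100 / 29 = 3.44828
sqrt(age_ratio) = 1.85695
SI = 20.3 * 1.85695 = 37.7 m

37.7


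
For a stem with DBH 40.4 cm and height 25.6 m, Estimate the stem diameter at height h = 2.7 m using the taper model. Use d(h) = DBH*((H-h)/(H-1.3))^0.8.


Taper: d(h) = DBH * ((H - h) / (H - 1.3))^0.8
Numerator = H - h = 25.6 - 2.7 = 22.9 m
Denominator = H - 1.3 = 25.6 - 1.3 = 24.3 m
Ratio = 22.9 / 24.3 = 0.94239
d = 40.4 * 0.94239^0.8 = 38.5 cm

38.5


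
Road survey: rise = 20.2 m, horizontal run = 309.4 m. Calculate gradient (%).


Formula: Gradient = rise / run * 100
Gradient = 20.2 / 309.4 * 100 = 6.5%

6.5


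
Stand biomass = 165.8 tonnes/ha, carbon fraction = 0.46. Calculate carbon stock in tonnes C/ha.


Formula: Carbon Stock = Biomass * Carbon Fraction
C = 165.8 t/ha * 0.46
C = 76.3 t C/ha

76.3


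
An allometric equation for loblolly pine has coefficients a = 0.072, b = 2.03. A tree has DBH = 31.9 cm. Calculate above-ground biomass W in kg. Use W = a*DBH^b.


Formula: W = a * DBH^b  (allometric power law)
DBH^b = 31.9^2.03 = 1129.003
W = 0.072 * 1129.003 = 81.3 kg

81.3


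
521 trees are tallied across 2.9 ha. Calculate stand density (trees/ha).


Formula: Stand Density = N_trees / Area_ha
Density = 521 trees / 2.9 ha
Density = 180 trees/ha

180


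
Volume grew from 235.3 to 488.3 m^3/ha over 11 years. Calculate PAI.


Formula: PAI = (V_T2 - V_T1) / (T2 - T1)
Volume increment = 488.3 - 235.3 = 253.0 m^3/ha
PAI = 253.0 / 11 = 23.0 m^3/ha/year

23.0


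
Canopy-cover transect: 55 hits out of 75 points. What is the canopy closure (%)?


Formula: Canopy closure = covered points / total points * 100
Closure = 55 / 75 * 100
Closure = 0.7333 * 100 = 73.3%

73.3


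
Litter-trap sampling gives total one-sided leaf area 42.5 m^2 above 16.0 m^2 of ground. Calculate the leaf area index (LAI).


Formula: LAI = total leaf area / ground area  (dimensionless)
LAI = 42.5 m^2 / 16.0 m^2
LAI = 2.66

2.66


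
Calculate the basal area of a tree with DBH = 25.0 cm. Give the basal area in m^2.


Formula: BA = pi * (DBH/2)^2 / 10000  (cm^2 to m^2)
Radius = DBH/2 = 25.0/2 = 12.5 cm
BA = pi * 12.5^2 / 10000
   = 490.8739 cm^2 / 10000
   = 0.0491 m^2

0.0491


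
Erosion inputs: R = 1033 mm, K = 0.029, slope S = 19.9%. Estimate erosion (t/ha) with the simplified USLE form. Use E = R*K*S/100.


Formula: E = R * K * S / 100  (simplified USLE)
R * K = 1033 * 0.029 = 29.957
E = 29.957 * 19.9 / 100 = 5.96 t/ha

5.96


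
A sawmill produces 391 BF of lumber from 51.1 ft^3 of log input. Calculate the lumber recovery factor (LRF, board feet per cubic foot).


Formula: LRF = Lumber Output (BF) / Log Input (ft^3)
LRF = 391 BF / 51.1 ft^3
LRF = 7.65 BF/ft^3

7.65


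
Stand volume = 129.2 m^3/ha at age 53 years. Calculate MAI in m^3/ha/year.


Formula: MAI = Total Volume / Stand Age
MAI = 129.2 m^3/ha / 53 years
MAI = 2.44 m^3/ha/year

2.44


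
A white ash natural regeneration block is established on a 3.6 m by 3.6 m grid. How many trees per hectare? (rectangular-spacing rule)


Formula: TPH = 10000 m^2/ha / (spacing_x * spacing_y)
Area per tree = 3.6 m * 3.6 m = 12.96 m^2
TPH = 10000 / 12.96 = 772 trees/ha

772


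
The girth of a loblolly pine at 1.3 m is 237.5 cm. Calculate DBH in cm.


Formula: DBH = C / pi
DBH = 237.5 / pi
pi = 3.14159...
DBH = 75.6 cm

75.6


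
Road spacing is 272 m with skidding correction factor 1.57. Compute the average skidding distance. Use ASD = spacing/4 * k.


Formula: ASD = (spacing / 4) * correction
Uncorrected distance = spacing / 4 = 272 / 4 = 68 m
ASD = 68 * 1.57 = 107 m

107


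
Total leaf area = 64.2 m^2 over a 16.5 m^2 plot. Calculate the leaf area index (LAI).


Formula: LAI = total leaf area / ground area  (dimensionless)
LAI = 64.2 m^2 / 16.5 m^2
LAI = 3.89

3.89


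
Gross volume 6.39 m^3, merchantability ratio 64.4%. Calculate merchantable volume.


Formula: MV = V_total * (merchantable_pct / 100)
Merchantable fraction = 64.4% / 100 = 0.644
MV = 6.39 m^3 * 0.644 = 4.115 m^3

4.115


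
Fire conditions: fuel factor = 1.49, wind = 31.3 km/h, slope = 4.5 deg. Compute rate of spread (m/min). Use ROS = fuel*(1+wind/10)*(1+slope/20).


Formula: ROS = fuel * (1 + wind/10) * (1 + slope/20)
Wind factor = 1 + 31.3/10 = 4.13
Slope factor = 1 + 4.5/20 = 1.225
ROS = 1.49 * 4.13 * 1.225 = 7.54 m/min

7.54


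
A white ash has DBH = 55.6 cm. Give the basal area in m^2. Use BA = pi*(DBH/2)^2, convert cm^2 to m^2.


Formula: BA = pi * (DBH/2)^2 / 10000  (cm^2 to m^2)
Radius = DBH/2 = 55.6/2 = 27.8 cm
BA = pi * 27.8^2 / 10000
   = 2427.9485 cm^2 / 10000
   = 0.2428 m^2

0.2428


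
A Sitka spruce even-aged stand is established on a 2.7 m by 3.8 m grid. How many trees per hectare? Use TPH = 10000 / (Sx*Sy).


Formula: TPH = 10000 m^2/ha / (spacing_x * spacing_y)
Area per tree = 2.7 m * 3.8 m = 10.26 m^2
TPH = 10000 / 10.26 = 975 trees/ha

975


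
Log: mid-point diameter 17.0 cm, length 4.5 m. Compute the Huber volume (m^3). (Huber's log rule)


Huber: V = Am * L,  Am = pi*(Dm/200)^2
Am = pi*(17.0/200)^2 = 0.022698 m^2
V = 0.022698*4.5 = 0.1021 m^3

0.1021


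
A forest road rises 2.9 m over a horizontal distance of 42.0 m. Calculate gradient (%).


Formula: Gradient = rise / run * 100
Gradient = 2.9 / 42.0 * 100 = 6.9%

6.9


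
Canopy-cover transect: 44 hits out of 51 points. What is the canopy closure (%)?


Formula: Canopy closure = covered points / total points * 100
Closure = 44 / 51 * 100
Closure = 0.8627 * 100 = 86.3%

86.3


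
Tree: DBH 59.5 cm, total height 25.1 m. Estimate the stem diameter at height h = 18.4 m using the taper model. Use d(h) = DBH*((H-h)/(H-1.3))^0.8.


Taper: d(h) = DBH * ((H - h) / (H - 1.3))^0.8
Numerator = H - h = 25.1 - 18.4 = 6.7 m
Denominator = H - 1.3 = 25.1 - 1.3 = 23.8 m
Ratio = 6.7 / 23.8 = 0.28151
d = 59.5 * 0.28151^0.8 = 21.6 cm

21.6


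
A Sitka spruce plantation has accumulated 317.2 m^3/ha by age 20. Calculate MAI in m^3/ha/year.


Formula: MAI = Total Volume / Stand Age
MAI = 317.2 m^3/ha / 20 years
MAI = 15.86 m^3/ha/year

15.86


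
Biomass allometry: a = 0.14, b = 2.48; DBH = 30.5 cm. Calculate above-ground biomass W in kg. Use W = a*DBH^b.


Formula: W = a * DBH^b  (allometric power law)
DBH^b = 30.5^2.48 = 4798.0371
W = 0.14 * 4798.0371 = 671.7 kg

671.7


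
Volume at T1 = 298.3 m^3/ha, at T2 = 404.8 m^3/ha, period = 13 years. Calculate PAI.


Formula: PAI = (V_T2 - V_T1) / (T2 - T1)
Volume increment = 404.8 - 298.3 = 106.5 m^3/ha
PAI = 106.5 / 13 = 8.19 m^3/ha/year

8.19


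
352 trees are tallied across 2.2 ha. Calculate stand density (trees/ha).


Formula: Stand Density = N_trees / Area_ha
Density = 352 trees / 2.2 ha
Density = 160 trees/ha

160


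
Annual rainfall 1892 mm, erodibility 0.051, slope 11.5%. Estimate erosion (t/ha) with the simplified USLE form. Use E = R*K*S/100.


Formula: E = R * K * S / 100  (simplified USLE)
R * K = 1892 * 0.051 = 96.492
E = 96.492 * 11.5 / 100 = 11.1 t/ha

11.1


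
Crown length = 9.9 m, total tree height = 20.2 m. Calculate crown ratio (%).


Formula: Crown Ratio = (Crown Length / Total Height) * 100
CR = (9.9 m / 20.2 m) * 100
CR = 0.4901 * 100 = 49.0%

49.0


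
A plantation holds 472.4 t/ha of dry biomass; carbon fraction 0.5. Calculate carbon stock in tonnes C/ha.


Formula: Carbon Stock = Biomass * Carbon Fraction
C = 472.4 t/ha * 0.5
C = 236.2 t C/ha

236.2


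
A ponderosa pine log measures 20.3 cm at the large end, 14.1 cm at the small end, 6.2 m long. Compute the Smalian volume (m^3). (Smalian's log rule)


Smalian: V = (A1 + A2)/2 * L,  A = pi*(D/200)^2
A1 = pi*(20.3/200)^2 = 0.032365 m^2
A2 = pi*(14.1/200)^2 = 0.015615 m^2
V = (0.032365+0.015615)/2*6.2 = 0.1487 m^3

0.1487


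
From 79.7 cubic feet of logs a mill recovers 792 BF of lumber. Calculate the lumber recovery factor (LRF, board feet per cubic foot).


Formula: LRF = Lumber Output (BF) / Log Input (ft^3)
LRF = 792 BF / 79.7 ft^3
LRF = 9.94 BF/ft^3

9.94


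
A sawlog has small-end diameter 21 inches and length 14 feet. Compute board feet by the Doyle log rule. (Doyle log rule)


Doyle: BF = (D - 4)^2 * L / 16
Adjusted diameter = 21 - 4 = 17 in
(D-4)^2 = 17^2 = 289
BF = 289 * 14 / 16 = 253 BF

253


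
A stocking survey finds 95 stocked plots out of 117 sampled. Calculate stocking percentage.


Formula: Stocking % = stocked plots / total plots * 100
Stocking = 95 / 117 * 100
Stocking = 0.812 * 100 = 81.2%

81.2


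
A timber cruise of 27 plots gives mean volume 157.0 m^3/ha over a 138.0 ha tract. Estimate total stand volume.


Formula: Total Volume = Mean Volume per ha * Total Area
Total Volume = 157.0 m^3/ha * 138.0 ha
Total Volume = 21666 m^3

21666


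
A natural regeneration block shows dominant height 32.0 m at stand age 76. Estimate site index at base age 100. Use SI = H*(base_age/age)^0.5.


Formula: SI = H_dom * (base_age / age)^0.5
Age ratio = 100 / 76 = 1.31579
sqrt(age_ratio) = 1.14708
SI = 32.0 * 1.14708 = 36.7 m

36.7


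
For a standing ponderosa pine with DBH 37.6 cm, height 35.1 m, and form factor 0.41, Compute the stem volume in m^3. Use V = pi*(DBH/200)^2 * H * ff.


Formula: V = pi * (DBH/200)^2 * H * ff
Radius = DBH/200 = 37.6/200 = 0.188 m
Radius^2 = 0.188^2 = 0.035344 m^2
V = pi * 0.035344 * 35.1 * 0.41
V = 1.598 m^3

1.598


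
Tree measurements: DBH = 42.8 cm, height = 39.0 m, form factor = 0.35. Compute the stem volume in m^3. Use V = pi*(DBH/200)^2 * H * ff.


Formula: V = pi * (DBH/200)^2 * H * ff
Radius = DBH/200 = 42.8/200 = 0.214 m
Radius^2 = 0.214^2 = 0.045796 m^2
V = pi * 0.045796 * 39.0 * 0.35
V = 1.964 m^3

1.964


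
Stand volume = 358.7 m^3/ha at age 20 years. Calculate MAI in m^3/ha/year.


Formula: MAI = Total Volume / Stand Age
MAI = 358.7 m^3/ha / 20 years
MAI = 17.94 m^3/ha/year

17.94


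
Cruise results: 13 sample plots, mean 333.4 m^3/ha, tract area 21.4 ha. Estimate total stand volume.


Formula: Total Volume = Mean Volume per ha * Total Area
Total Volume = 333.4 m^3/ha * 21.4 ha
Total Volume = 7135 m^3

7135


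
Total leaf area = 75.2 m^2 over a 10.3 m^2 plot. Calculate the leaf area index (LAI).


Formula: LAI = total leaf area / ground area  (dimensionless)
LAI = 75.2 m^2 / 10.3 m^2
LAI = 7.3

7.3


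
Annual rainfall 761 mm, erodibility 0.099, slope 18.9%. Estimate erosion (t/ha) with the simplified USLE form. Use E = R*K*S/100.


Formula: E = R * K * S / 100  (simplified USLE)
R * K = 761 * 0.099 = 75.339
E = 75.339 * 18.9 / 100 = 14.24 t/ha

14.24


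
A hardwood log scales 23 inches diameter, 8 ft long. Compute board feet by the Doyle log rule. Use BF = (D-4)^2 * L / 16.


Doyle: BF = (D - 4)^2 * L / 16
Adjusted diameter = 23 - 4 = 19 in
(D-4)^2 = 19^2 = 361
BF = 361 * 8 / 16 = 181 BF

181


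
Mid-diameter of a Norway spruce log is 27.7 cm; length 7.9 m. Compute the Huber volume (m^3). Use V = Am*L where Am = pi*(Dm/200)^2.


Huber: V = Am * L,  Am = pi*(Dm/200)^2
Am = pi*(27.7/200)^2 = 0.060263 m^2
V = 0.060263*7.9 = 0.4761 m^3

0.4761


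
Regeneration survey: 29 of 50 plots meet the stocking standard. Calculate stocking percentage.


Formula: Stocking % = stocked plots / total plots * 100
Stocking = 29 / 50 * 100
Stocking = 0.58 * 100 = 58.0%

58.0


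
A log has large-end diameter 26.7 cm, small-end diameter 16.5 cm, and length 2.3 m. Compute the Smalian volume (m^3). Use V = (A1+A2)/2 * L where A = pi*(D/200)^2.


Smalian: V = (A1 + A2)/2 * L,  A = pi*(D/200)^2
A1 = pi*(26.7/200)^2 = 0.05599 m^2
A2 = pi*(16.5/200)^2 = 0.021382 m^2
V = (0.05599+0.021382)/2*2.3 = 0.089 m^3

0.089


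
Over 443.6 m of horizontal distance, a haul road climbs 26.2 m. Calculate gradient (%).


Formula: Gradient = rise / run * 100
Gradient = 26.2 / 443.6 * 100 = 5.9%

5.9


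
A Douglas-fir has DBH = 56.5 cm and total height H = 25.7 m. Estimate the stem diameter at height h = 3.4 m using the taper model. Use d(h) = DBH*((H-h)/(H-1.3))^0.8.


Taper: d(h) = DBH * ((H - h) / (H - 1.3))^0.8
Numerator = H - h = 25.7 - 3.4 = 22.3 m
Denominator = H - 1.3 = 25.7 - 1.3 = 24.4 m
Ratio = 22.3 / 24.4 = 0.91393
d = 56.5 * 0.91393^0.8 = 52.6 cm

52.6


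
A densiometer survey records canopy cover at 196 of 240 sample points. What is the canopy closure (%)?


Formula: Canopy closure = covered points / total points * 100
Closure = 196 / 240 * 100
Closure = 0.8167 * 100 = 81.7%

81.7


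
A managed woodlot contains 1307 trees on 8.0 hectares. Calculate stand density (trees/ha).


Formula: Stand Density = N_trees / Area_ha
Density = 1307 trees / 8.0 ha
Density = 163 trees/ha

163


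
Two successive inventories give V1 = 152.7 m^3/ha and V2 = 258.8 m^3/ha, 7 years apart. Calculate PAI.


Formula: PAI = (V_T2 - V_T1) / (T2 - T1)
Volume increment = 258.8 - 152.7 = 106.1 m^3/ha
PAI = 106.1 / 7 = 15.16 m^3/ha/year

15.16


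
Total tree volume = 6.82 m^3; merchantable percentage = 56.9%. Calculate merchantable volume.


Formula: MV = V_total * (merchantable_pct / 100)
Merchantable fraction = 56.9% / 100 = 0.569
MV = 6.82 m^3 * 0.569 = 3.881 m^3

3.881


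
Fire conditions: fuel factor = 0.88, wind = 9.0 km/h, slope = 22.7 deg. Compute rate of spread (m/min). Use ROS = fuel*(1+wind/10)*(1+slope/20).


Formula: ROS = fuel * (1 + wind/10) * (1 + slope/20)
Wind factor = 1 + 9.0/10 = 1.9
Slope factor = 1 + 22.7/20 = 2.135
ROS = 0.88 * 1.9 * 2.135 = 3.57 m/min

3.57


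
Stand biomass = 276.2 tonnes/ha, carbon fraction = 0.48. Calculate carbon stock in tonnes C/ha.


Formula: Carbon Stock = Biomass * Carbon Fraction
C = 276.2 t/ha * 0.48
C = 132.6 t C/ha

132.6


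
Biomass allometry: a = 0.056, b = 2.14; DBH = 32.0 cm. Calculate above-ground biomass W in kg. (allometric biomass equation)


Formula: W = a * DBH^b  (allometric power law)
DBH^b = 32.0^2.14 = 1663.4929
W = 0.056 * 1663.4929 = 93.2 kg

93.2


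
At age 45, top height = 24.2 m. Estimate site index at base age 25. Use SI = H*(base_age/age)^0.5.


Formula: SI = H_dom * (base_age / age)^0.5
Age ratio = 25 / 45 = 0.55556
sqrt(age_ratio) = 0.74536
SI = 24.2 * 0.74536 = 18.0 m

18.0


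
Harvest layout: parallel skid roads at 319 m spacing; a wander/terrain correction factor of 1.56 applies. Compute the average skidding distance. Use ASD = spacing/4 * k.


Formula: ASD = (spacing / 4) * correction
Uncorrected distance = spacing / 4 = 319 / 4 = 79.75 m
ASD = 79.75 * 1.56 = 124 m

124


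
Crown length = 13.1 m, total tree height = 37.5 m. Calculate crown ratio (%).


Formula: Crown Ratio = (Crown Length / Total Height) * 100
CR = (13.1 m / 37.5 m) * 100
CR = 0.3493 * 100 = 34.9%

34.9


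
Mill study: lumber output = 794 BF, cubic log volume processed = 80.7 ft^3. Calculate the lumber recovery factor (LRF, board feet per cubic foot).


Formula: LRF = Lumber Output (BF) / Log Input (ft^3)
LRF = 794 BF / 80.7 ft^3
LRF = 9.84 BF/ft^3

9.84


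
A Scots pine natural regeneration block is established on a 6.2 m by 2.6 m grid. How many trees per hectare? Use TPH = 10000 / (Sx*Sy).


Formula: TPH = 10000 m^2/ha / (spacing_x * spacing_y)
Area per tree = 6.2 m * 2.6 m = 16.12 m^2
TPH = 10000 / 16.12 = 620 trees/ha

620


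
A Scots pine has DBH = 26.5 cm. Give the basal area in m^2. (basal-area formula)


Formula: BA = pi * (DBH/2)^2 / 10000  (cm^2 to m^2)
Radius = DBH/2 = 26.5/2 = 13.25 cm
BA = pi * 13.25^2 / 10000
   = 551.5459 cm^2 / 10000
   = 0.0552 m^2

0.0552


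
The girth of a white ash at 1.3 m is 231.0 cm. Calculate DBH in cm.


Formula: DBH = C / pi
DBH = 231.0 / pi
pi = 3.14159...
DBH = 73.5 cm

73.5


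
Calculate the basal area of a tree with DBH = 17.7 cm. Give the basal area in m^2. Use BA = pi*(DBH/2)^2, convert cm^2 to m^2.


Formula: BA = pi * (DBH/2)^2 / 10000  (cm^2 to m^2)
Radius = DBH/2 = 17.7/2 = 8.85 cm
BA = pi * 8.85^2 / 10000
   = 246.0574 cm^2 / 10000
   = 0.0246 m^2

0.0246


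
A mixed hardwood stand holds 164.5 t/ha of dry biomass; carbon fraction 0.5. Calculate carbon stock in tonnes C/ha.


Formula: Carbon Stock = Biomass * Carbon Fraction
C = 164.5 t/ha * 0.5
C = 82.3 t C/ha

82.3


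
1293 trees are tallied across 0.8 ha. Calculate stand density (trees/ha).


Formula: Stand Density = N_trees / Area_ha
Density = 1293 trees / 0.8 ha
Density = 1616 trees/ha

1616


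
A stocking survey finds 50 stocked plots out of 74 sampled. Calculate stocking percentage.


Formula: Stocking % = stocked plots / total plots * 100
Stocking = 50 / 74 * 100
Stocking = 0.6757 * 100 = 67.6%

67.6


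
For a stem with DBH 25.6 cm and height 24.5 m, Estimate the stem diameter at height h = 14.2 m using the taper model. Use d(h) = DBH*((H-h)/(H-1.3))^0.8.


Taper: d(h) = DBH * ((H - h) / (H - 1.3))^0.8
Numerator = H - h = 24.5 - 14.2 = 10.3 m
Denominator = H - 1.3 = 24.5 - 1.3 = 23.2 m
Ratio = 10.3 / 23.2 = 0.44397
d = 25.6 * 0.44397^0.8 = 13.4 cm

13.4


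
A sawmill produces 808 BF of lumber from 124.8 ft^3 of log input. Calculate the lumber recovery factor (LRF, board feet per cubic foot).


Formula: LRF = Lumber Output (BF) / Log Input (ft^3)
LRF = 808 BF / 124.8 ft^3
LRF = 6.47 BF/ft^3

6.47


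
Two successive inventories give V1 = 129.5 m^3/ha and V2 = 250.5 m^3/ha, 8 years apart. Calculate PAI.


Formula: PAI = (V_T2 - V_T1) / (T2 - T1)
Volume increment = 250.5 - 129.5 = 121.0 m^3/ha
PAI = 121.0 / 8 = 15.13 m^3/ha/year

15.13


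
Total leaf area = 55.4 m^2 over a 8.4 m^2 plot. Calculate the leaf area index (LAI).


Formula: LAI = total leaf area / ground area  (dimensionless)
LAI = 55.4 m^2 / 8.4 m^2
LAI = 6.6

6.6


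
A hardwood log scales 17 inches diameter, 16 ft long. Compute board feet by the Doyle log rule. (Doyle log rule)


Doyle: BF = (D - 4)^2 * L / 16
Adjusted diameter = 17 - 4 = 13 in
(D-4)^2 = 13^2 = 169
BF = 169 * 16 / 16 = 169 BF

169


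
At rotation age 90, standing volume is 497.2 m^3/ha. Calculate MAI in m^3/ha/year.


Formula: MAI = Total Volume / Stand Age
MAI = 497.2 m^3/ha / 90 years
MAI = 5.52 m^3/ha/year

5.52


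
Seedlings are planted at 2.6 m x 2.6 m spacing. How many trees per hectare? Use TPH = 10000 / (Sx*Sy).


Formula: TPH = 10000 m^2/ha / (spacing_x * spacing_y)
Area per tree = 2.6 m * 2.6 m = 6.76 m^2
TPH = 10000 / 6.76 = 1479 trees/ha

1479


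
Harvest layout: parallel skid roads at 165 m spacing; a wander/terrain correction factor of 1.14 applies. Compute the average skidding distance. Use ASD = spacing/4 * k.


Formula: ASD = (spacing / 4) * correction
Uncorrected distance = spacing / 4 = 165 / 4 = 41.25 m
ASD = 41.25 * 1.14 = 47 m

47


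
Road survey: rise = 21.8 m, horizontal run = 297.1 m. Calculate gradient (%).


Formula: Gradient = rise / run * 100
Gradient = 21.8 / 297.1 * 100 = 7.3%

7.3


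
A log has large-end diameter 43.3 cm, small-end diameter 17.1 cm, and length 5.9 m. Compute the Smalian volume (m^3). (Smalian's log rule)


Smalian: V = (A1 + A2)/2 * L,  A = pi*(D/200)^2
A1 = pi*(43.3/200)^2 = 0.147254 m^2
A2 = pi*(17.1/200)^2 = 0.022966 m^2
V = (0.147254+0.022966)/2*5.9 = 0.5021 m^3

0.5021


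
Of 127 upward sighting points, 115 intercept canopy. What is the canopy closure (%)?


Formula: Canopy closure = covered points / total points * 100
Closure = 115 / 127 * 100
Closure = 0.9055 * 100 = 90.6%

90.6


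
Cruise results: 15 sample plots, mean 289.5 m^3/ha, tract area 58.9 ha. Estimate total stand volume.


Formula: Total Volume = Mean Volume per ha * Total Area
Total Volume = 289.5 m^3/ha * 58.9 ha
Total Volume = 17052 m^3

17052


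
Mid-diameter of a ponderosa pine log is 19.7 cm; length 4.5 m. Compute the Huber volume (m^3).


Huber: V = Am * L,  Am = pi*(Dm/200)^2
Am = pi*(19.7/200)^2 = 0.030481 m^2
V = 0.030481*4.5 = 0.1372 m^3

0.1372


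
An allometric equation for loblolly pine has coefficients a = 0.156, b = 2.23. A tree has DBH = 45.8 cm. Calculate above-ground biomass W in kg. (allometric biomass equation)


Formula: W = a * DBH^b  (allometric power law)
DBH^b = 45.8^2.23 = 5055.1031
W = 0.156 * 5055.1031 = 788.6 kg

788.6


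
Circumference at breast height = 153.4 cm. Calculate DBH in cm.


Formula: DBH = C / pi
DBH = 153.4 / pi
pi = 3.14159...
DBH = 48.8 cm

48.8


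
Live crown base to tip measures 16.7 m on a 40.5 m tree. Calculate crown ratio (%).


Formula: Crown Ratio = (Crown Length / Total Height) * 100
CR = (16.7 m / 40.5 m) * 100
CR = 0.4123 * 100 = 41.2%

41.2


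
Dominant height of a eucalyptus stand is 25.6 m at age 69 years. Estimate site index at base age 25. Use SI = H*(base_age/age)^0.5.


Formula: SI = H_dom * (base_age / age)^0.5
Age ratio = 25 / 69 = 0.36232
sqrt(age_ratio) = 0.60193
SI = 25.6 * 0.60193 = 15.4 m

15.4


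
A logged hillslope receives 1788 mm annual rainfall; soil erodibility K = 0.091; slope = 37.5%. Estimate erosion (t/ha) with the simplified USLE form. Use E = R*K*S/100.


Formula: E = R * K * S / 100  (simplified USLE)
R * K = 1788 * 0.091 = 162.708
E = 162.708 * 37.5 / 100 = 61.02 t/ha

61.02


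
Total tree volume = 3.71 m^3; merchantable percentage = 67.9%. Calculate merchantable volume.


Formula: MV = V_total * (merchantable_pct / 100)
Merchantable fraction = 67.9% / 100 = 0.679
MV = 3.71 m^3 * 0.679 = 2.519 m^3

2.519


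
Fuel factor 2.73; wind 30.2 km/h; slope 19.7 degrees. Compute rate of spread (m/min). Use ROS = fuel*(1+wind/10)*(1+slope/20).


Formula: ROS = fuel * (1 + wind/10) * (1 + slope/20)
Wind factor = 1 + 30.2/10 = 4.02
Slope factor = 1 + 19.7/20 = 1.985
ROS = 2.73 * 4.02 * 1.985 = 21.78 m/min

21.78


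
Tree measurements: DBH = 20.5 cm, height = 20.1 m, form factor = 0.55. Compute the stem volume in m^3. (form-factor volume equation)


Formula: V = pi * (DBH/200)^2 * H * ff
Radius = DBH/200 = 20.5/200 = 0.1025 m
Radius^2 = 0.1025^2 = 0.01050625 m^2
V = pi * 0.01050625 * 20.1 * 0.55
V = 0.365 m^3

0.365


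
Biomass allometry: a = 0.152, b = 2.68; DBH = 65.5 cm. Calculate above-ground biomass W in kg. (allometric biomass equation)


Formula: W = a * DBH^b  (allometric power law)
DBH^b = 65.5^2.68 = 73710.0463
W = 0.152 * 73710.0463 = 11203.9 kg

11203.9


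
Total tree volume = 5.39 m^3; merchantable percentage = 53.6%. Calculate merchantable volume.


Formula: MV = V_total * (merchantable_pct / 100)
Merchantable fraction = 53.6% / 100 = 0.536
MV = 5.39 m^3 * 0.536 = 2.889 m^3

2.889


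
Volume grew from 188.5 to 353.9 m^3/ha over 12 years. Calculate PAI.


Formula: PAI = (V_T2 - V_T1) / (T2 - T1)
Volume increment = 353.9 - 188.5 = 165.4 m^3/ha
PAI = 165.4 / 12 = 13.78 m^3/ha/year

13.78


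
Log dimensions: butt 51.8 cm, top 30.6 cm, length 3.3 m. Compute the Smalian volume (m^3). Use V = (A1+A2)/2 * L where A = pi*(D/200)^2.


Smalian: V = (A1 + A2)/2 * L,  A = pi*(D/200)^2
A1 = pi*(51.8/200)^2 = 0.210741 m^2
A2 = pi*(30.6/200)^2 = 0.073542 m^2
V = (0.210741+0.073542)/2*3.3 = 0.4691 m^3

0.4691


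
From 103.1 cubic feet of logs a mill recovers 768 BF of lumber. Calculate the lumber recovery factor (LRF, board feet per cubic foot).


Formula: LRF = Lumber Output (BF) / Log Input (ft^3)
LRF = 768 BF / 103.1 ft^3
LRF = 7.45 BF/ft^3

7.45


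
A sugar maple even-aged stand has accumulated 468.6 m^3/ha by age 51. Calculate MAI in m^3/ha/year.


Formula: MAI = Total Volume / Stand Age
MAI = 468.6 m^3/ha / 51 years
MAI = 9.19 m^3/ha/year

9.19


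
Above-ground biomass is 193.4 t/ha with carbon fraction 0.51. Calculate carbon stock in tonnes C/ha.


Formula: Carbon Stock = Biomass * Carbon Fraction
C = 193.4 t/ha * 0.51
C = 98.6 t C/ha

98.6


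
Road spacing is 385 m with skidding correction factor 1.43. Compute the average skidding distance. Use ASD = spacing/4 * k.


Formula: ASD = (spacing / 4) * correction
Uncorrected distance = spacing / 4 = 385 / 4 = 96.25 m
ASD = 96.25 * 1.43 = 138 m

138


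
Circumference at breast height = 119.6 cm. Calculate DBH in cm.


Formula: DBH = C / pi
DBH = 119.6 / pi
pi = 3.14159...
DBH = 38.1 cm

38.1


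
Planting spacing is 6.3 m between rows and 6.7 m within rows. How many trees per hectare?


Formula: TPH = 10000 m^2/ha / (spacing_x * spacing_y)
Area per tree = 6.3 m * 6.7 m = 42.21 m^2
TPH = 10000 / 42.21 = 237 trees/ha

237
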